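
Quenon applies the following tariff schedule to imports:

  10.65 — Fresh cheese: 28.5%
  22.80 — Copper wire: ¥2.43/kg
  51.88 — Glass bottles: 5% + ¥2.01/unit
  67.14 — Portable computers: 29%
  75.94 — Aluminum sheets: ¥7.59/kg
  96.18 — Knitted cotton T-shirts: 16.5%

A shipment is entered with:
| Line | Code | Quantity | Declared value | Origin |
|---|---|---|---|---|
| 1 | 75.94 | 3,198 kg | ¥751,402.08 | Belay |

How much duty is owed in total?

¥24,272.82

Line 1 (75.94, Belay, 3,198 kg, ¥751,402.08):
Base rate for 75.94 is ¥7.59/kg.
Duty = 3,198 × ¥7.59 = ¥24,272.82.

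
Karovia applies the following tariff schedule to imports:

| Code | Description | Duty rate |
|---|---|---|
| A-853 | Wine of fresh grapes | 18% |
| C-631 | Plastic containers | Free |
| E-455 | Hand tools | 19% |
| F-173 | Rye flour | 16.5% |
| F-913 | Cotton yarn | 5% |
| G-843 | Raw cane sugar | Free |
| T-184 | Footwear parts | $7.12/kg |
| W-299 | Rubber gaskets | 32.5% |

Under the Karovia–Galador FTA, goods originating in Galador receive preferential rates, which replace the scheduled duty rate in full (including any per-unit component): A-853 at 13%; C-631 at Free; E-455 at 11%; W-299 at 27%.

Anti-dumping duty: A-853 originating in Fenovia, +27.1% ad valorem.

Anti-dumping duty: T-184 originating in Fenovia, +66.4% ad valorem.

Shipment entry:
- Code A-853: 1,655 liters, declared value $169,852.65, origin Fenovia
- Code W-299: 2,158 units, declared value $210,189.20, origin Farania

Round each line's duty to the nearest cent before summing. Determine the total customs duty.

$144,915.04

Line 1 (A-853, Fenovia, 1,655 liters, $169,852.65):
Base rate for A-853 is 18%.
A-853 has an FTA preferential rate, but origin Fenovia is not Galador; base rate stands.
Additional duty on A-853 from Fenovia: +27.1%. Applied ad valorem rate: 18% + 27.1% = 45.1%.
Duty = $169,852.65 × 45.1% = $76,603.55.
Line 2 (W-299, Farania, 2,158 units, $210,189.20):
Base rate for W-299 is 32.5%.
W-299 has an FTA preferential rate, but origin Farania is not Galador; base rate stands.
Duty = $210,189.20 × 32.5% = $68,311.49.
Total = $76,603.55 + $68,311.49 = $144,915.04.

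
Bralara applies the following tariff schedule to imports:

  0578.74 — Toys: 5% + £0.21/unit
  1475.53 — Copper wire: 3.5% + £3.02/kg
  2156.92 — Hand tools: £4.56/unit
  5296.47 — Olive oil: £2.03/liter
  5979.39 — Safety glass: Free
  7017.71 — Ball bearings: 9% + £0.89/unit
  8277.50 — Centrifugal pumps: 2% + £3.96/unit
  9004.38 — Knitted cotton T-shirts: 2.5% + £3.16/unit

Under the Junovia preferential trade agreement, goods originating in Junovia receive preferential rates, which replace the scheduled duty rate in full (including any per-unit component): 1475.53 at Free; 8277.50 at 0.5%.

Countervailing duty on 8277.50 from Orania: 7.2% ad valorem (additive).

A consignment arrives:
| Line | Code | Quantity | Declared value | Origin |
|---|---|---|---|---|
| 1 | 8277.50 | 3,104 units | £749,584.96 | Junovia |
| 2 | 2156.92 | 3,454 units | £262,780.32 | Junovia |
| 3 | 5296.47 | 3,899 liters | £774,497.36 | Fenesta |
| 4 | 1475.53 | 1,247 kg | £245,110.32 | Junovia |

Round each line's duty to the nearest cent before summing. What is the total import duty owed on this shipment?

Line 1 (8277.50, Junovia, 3,104 units, £749,584.96):
Base rate for 8277.50 is 2% + £3.96/unit.
Origin Junovia qualifies under the Bralara–Junovia agreement and 8277.50 is covered: preferential rate 0.5% applies instead.
The additional-duty order on 8277.50 targets Orania, not Junovia; it does not apply.
Duty = £749,584.96 × 0.5% = £3,747.92.
Line 2 (2156.92, Junovia, 3,454 units, £262,780.32):
Base rate for 2156.92 is £4.56/unit.
Origin Junovia is the FTA partner but 2156.92 is not on the preference list; base rate stands.
Duty = 3,454 × £4.56 = £15,750.24.
Line 3 (5296.47, Fenesta, 3,899 liters, £774,497.36):
Base rate for 5296.47 is £2.03/liter.
Duty = 3,899 × £2.03 = £7,914.97.
Line 4 (1475.53, Junovia, 1,247 kg, £245,110.32):
Base rate for 1475.53 is 3.5% + £3.02/kg.
Origin Junovia qualifies under the Bralara–Junovia agreement and 1475.53 is covered: preferential rate Free applies instead.
Duty = £245,110.32 × 0% = £0.00.
Total = £3,747.92 + £15,750.24 + £7,914.97 + £0.00 = £27,413.13.

£27,413.13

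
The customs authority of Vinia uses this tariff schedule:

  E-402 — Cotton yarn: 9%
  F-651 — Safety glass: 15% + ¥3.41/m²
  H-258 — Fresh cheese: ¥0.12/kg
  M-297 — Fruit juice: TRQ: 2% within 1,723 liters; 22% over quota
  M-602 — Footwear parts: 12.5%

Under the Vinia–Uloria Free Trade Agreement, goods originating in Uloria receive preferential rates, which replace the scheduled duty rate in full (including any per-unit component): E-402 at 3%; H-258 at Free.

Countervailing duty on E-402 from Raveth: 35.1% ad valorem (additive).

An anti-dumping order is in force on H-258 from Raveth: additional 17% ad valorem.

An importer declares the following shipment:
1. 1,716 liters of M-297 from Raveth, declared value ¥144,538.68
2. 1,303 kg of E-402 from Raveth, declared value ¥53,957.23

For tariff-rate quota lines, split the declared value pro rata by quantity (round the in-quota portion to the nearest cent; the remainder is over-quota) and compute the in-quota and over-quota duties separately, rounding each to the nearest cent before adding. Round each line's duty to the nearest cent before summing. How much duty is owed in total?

¥26,685.91

Line 1 (M-297, Raveth, 1,716 liters, ¥144,538.68):
Code M-297 is under a tariff-rate quota (threshold 1,723 liters). Quantity 1,716 liters is within the quota, so the in-quota rate 2% applies to the full value.
Duty = ¥144,538.68 × 2% = ¥2,890.77.
Line 2 (E-402, Raveth, 1,303 kg, ¥53,957.23):
Base rate for E-402 is 9%.
E-402 has an FTA preferential rate, but origin Raveth is not Uloria; base rate stands.
Additional duty on E-402 from Raveth: +35.1%. Applied ad valorem rate: 9% + 35.1% = 44.1%.
Duty = ¥53,957.23 × 44.1% = ¥23,795.14.
Total = ¥2,890.77 + ¥23,795.14 = ¥26,685.91.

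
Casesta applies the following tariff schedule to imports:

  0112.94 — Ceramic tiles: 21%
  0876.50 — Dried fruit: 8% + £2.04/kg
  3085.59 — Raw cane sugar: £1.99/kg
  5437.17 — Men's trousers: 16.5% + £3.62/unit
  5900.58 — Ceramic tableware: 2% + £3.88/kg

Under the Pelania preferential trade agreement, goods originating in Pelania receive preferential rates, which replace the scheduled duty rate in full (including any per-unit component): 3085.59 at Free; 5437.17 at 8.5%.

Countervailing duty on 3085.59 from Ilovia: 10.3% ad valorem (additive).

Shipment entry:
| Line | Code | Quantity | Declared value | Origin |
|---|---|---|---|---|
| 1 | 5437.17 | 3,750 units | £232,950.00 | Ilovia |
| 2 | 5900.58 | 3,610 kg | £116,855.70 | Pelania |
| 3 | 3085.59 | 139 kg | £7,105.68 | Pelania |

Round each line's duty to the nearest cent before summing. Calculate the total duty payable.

£68,355.66

Line 1 (5437.17, Ilovia, 3,750 units, £232,950.00):
Base rate for 5437.17 is 16.5% + £3.62/unit.
5437.17 has an FTA preferential rate, but origin Ilovia is not Pelania; base rate stands.
Duty = £232,950.00 × 16.5% + 3,750 × £3.62 = £52,011.75.
Line 2 (5900.58, Pelania, 3,610 kg, £116,855.70):
Base rate for 5900.58 is 2% + £3.88/kg.
Origin Pelania is the FTA partner but 5900.58 is not on the preference list; base rate stands.
Duty = £116,855.70 × 2% + 3,610 × £3.88 = £16,343.91.
Line 3 (3085.59, Pelania, 139 kg, £7,105.68):
Base rate for 3085.59 is £1.99/kg.
Origin Pelania qualifies under the Casesta–Pelania agreement and 3085.59 is covered: preferential rate Free applies instead.
The additional-duty order on 3085.59 targets Ilovia, not Pelania; it does not apply.
Duty = £7,105.68 × 0% = £0.00.
Total = £52,011.75 + £16,343.91 + £0.00 = £68,355.66.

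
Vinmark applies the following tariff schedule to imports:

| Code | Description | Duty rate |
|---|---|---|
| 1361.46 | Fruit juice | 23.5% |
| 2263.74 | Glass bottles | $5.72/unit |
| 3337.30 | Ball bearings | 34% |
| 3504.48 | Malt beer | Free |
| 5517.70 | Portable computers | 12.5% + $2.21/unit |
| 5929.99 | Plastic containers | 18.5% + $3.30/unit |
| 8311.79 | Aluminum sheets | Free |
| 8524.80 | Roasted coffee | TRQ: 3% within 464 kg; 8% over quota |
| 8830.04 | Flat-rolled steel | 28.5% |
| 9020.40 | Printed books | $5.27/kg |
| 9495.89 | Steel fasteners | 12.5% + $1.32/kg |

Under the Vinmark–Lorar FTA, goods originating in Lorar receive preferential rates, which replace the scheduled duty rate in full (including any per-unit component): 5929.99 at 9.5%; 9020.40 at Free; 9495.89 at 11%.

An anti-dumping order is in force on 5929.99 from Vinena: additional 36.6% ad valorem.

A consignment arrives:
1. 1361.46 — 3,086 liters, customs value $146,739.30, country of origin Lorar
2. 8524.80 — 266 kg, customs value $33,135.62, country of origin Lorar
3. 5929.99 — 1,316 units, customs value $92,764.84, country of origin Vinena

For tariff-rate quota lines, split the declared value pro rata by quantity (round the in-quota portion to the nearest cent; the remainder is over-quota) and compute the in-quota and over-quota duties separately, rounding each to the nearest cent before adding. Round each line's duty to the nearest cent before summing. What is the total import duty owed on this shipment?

$90,934.04

Line 1 (1361.46, Lorar, 3,086 liters, $146,739.30):
Base rate for 1361.46 is 23.5%.
Origin Lorar is the FTA partner but 1361.46 is not on the preference list; base rate stands.
Duty = $146,739.30 × 23.5% = $34,483.74.
Line 2 (8524.80, Lorar, 266 kg, $33,135.62):
Code 8524.80 is under a tariff-rate quota (threshold 464 kg). Quantity 266 kg is within the quota, so the in-quota rate 3% applies to the full value.
Duty = $33,135.62 × 3% = $994.07.
Line 3 (5929.99, Vinena, 1,316 units, $92,764.84):
Base rate for 5929.99 is 18.5% + $3.30/unit.
5929.99 has an FTA preferential rate, but origin Vinena is not Lorar; base rate stands.
Additional duty on 5929.99 from Vinena: +36.6%. Applied ad valorem rate: 18.5% + 36.6% = 55.1%.
Duty = $92,764.84 × 55.1% + 1,316 × $3.30 = $55,456.23.
Total = $34,483.74 + $994.07 + $55,456.23 = $90,934.04.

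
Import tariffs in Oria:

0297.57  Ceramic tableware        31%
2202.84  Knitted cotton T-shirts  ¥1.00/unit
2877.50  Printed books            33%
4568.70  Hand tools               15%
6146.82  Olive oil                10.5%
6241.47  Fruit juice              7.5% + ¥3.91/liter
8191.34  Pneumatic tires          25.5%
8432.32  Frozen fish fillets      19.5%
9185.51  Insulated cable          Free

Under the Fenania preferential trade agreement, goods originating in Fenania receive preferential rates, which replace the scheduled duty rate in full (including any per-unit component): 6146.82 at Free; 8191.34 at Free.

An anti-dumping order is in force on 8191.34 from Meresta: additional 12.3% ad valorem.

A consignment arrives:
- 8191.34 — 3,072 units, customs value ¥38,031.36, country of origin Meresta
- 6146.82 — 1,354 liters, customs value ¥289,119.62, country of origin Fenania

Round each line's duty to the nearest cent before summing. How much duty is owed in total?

¥14,375.85

Line 1 (8191.34, Meresta, 3,072 units, ¥38,031.36):
Base rate for 8191.34 is 25.5%.
8191.34 has an FTA preferential rate, but origin Meresta is not Fenania; base rate stands.
Additional duty on 8191.34 from Meresta: +12.3%. Applied ad valorem rate: 25.5% + 12.3% = 37.8%.
Duty = ¥38,031.36 × 37.8% = ¥14,375.85.
Line 2 (6146.82, Fenania, 1,354 liters, ¥289,119.62):
Base rate for 6146.82 is 10.5%.
Origin Fenania qualifies under the Oria–Fenania agreement and 6146.82 is covered: preferential rate Free applies instead.
Duty = ¥289,119.62 × 0% = ¥0.00.
Total = ¥14,375.85 + ¥0.00 = ¥14,375.85.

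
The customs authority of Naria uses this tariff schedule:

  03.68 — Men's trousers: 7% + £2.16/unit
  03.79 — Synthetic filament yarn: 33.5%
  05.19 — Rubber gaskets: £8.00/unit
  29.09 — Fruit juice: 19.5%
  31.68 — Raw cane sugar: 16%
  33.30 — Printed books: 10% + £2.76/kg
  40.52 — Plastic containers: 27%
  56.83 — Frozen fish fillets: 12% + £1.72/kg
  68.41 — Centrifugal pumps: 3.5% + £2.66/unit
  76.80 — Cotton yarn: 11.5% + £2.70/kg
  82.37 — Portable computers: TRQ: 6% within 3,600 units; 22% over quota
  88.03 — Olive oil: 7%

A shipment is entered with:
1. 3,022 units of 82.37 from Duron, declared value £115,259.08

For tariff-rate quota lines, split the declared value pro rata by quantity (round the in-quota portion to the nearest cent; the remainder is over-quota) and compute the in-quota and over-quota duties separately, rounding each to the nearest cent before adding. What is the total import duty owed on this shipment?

Line 1 (82.37, Duron, 3,022 units, £115,259.08):
Code 82.37 is under a tariff-rate quota (threshold 3,600 units). Quantity 3,022 units is within the quota, so the in-quota rate 6% applies to the full value.
Duty = £115,259.08 × 6% = £6,915.54.

£6,915.54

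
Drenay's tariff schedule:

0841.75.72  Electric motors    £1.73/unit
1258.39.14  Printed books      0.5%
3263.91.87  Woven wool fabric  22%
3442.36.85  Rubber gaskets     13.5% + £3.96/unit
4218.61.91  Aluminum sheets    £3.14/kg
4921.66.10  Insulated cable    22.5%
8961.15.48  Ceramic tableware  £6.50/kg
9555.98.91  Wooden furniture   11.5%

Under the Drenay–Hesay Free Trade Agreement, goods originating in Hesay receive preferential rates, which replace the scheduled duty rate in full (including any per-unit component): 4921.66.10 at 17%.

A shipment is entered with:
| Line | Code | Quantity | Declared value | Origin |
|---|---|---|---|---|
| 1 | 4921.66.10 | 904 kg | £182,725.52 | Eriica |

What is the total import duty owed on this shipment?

Line 1 (4921.66.10, Eriica, 904 kg, £182,725.52):
Base rate for 4921.66.10 is 22.5%.
4921.66.10 has an FTA preferential rate, but origin Eriica is not Hesay; base rate stands.
Duty = £182,725.52 × 22.5% = £41,113.24.

£41,113.24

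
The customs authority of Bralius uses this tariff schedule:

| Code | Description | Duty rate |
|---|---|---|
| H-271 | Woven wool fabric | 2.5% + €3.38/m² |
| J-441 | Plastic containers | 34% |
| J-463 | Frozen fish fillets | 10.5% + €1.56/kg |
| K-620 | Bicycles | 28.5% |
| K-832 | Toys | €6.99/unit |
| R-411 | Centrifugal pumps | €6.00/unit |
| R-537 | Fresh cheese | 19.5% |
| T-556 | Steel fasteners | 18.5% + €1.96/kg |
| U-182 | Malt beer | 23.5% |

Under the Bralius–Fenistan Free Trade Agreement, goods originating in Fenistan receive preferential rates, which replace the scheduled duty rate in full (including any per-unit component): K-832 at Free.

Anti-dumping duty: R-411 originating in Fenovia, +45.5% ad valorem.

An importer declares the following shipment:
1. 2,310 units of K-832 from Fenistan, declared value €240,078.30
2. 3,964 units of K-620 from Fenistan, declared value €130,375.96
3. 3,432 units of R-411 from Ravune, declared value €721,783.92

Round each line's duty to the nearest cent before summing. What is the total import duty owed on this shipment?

€57,749.15

Line 1 (K-832, Fenistan, 2,310 units, €240,078.30):
Base rate for K-832 is €6.99/unit.
Origin Fenistan qualifies under the Bralius–Fenistan agreement and K-832 is covered: preferential rate Free applies instead.
Duty = €240,078.30 × 0% = €0.00.
Line 2 (K-620, Fenistan, 3,964 units, €130,375.96):
Base rate for K-620 is 28.5%.
Origin Fenistan is the FTA partner but K-620 is not on the preference list; base rate stands.
Duty = €130,375.96 × 28.5% = €37,157.15.
Line 3 (R-411, Ravune, 3,432 units, €721,783.92):
Base rate for R-411 is €6.00/unit.
The additional-duty order on R-411 targets Fenovia, not Ravune; it does not apply.
Duty = 3,432 × €6.00 = €20,592.00.
Total = €0.00 + €37,157.15 + €20,592.00 = €57,749.15.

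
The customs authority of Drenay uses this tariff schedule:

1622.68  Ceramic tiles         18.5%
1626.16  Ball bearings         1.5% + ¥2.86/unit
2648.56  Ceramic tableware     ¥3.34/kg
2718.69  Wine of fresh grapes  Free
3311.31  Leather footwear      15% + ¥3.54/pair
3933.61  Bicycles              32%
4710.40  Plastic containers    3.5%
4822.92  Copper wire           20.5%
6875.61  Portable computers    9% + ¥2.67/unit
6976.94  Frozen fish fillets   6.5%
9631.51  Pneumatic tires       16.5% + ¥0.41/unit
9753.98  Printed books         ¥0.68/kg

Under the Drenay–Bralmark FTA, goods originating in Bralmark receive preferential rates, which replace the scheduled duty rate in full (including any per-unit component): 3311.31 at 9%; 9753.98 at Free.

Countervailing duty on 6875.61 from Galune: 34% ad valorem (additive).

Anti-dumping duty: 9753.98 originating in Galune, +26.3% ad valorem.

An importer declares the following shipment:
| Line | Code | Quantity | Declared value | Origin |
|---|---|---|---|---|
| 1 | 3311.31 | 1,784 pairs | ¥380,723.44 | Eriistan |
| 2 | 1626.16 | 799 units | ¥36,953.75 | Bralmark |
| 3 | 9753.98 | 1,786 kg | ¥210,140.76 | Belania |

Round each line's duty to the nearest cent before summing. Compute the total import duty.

Line 1 (3311.31, Eriistan, 1,784 pairs, ¥380,723.44):
Base rate for 3311.31 is 15% + ¥3.54/pair.
3311.31 has an FTA preferential rate, but origin Eriistan is not Bralmark; base rate stands.
Duty = ¥380,723.44 × 15% + 1,784 × ¥3.54 = ¥63,423.88.
Line 2 (1626.16, Bralmark, 799 units, ¥36,953.75):
Base rate for 1626.16 is 1.5% + ¥2.86/unit.
Origin Bralmark is the FTA partner but 1626.16 is not on the preference list; base rate stands.
Duty = ¥36,953.75 × 1.5% + 799 × ¥2.86 = ¥2,839.45.
Line 3 (9753.98, Belania, 1,786 kg, ¥210,140.76):
Base rate for 9753.98 is ¥0.68/kg.
9753.98 has an FTA preferential rate, but origin Belania is not Bralmark; base rate stands.
The additional-duty order on 9753.98 targets Galune, not Belania; it does not apply.
Duty = 1,786 × ¥0.68 = ¥1,214.48.
Total = ¥63,423.88 + ¥2,839.45 + ¥1,214.48 = ¥67,477.81.

¥67,477.81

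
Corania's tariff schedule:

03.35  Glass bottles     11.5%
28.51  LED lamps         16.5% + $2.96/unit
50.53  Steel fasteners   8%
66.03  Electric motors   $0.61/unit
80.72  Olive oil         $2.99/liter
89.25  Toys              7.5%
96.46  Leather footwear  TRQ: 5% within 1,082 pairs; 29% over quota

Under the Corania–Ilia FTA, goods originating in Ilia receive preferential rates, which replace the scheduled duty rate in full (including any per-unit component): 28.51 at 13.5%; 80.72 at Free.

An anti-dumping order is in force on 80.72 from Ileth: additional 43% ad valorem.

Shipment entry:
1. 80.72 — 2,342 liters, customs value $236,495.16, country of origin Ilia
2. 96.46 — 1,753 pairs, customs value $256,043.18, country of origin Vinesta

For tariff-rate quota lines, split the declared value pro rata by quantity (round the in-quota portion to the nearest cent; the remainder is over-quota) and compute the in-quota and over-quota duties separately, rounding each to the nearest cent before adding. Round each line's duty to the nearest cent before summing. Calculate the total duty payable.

Line 1 (80.72, Ilia, 2,342 liters, $236,495.16):
Base rate for 80.72 is $2.99/liter.
Origin Ilia qualifies under the Corania–Ilia agreement and 80.72 is covered: preferential rate Free applies instead.
The additional-duty order on 80.72 targets Ileth, not Ilia; it does not apply.
Duty = $236,495.16 × 0% = $0.00.
Line 2 (96.46, Vinesta, 1,753 pairs, $256,043.18):
Code 96.46 is under a tariff-rate quota (threshold 1,082 pairs). In-quota: 1,082 pairs at 5%; over-quota: 671 pairs at 29%.
Pro-rata value split: in-quota = $256,043.18 × 1,082/1,753 = $158,036.92; over-quota = $256,043.18 − $158,036.92 = $98,006.26.
In-quota duty = $158,036.92 × 5% = $7,901.85. Over-quota duty = $98,006.26 × 29% = $28,421.82.
Line duty = $7,901.85 + $28,421.82 = $36,323.67.
Total = $0.00 + $36,323.67 = $36,323.67.

$36,323.67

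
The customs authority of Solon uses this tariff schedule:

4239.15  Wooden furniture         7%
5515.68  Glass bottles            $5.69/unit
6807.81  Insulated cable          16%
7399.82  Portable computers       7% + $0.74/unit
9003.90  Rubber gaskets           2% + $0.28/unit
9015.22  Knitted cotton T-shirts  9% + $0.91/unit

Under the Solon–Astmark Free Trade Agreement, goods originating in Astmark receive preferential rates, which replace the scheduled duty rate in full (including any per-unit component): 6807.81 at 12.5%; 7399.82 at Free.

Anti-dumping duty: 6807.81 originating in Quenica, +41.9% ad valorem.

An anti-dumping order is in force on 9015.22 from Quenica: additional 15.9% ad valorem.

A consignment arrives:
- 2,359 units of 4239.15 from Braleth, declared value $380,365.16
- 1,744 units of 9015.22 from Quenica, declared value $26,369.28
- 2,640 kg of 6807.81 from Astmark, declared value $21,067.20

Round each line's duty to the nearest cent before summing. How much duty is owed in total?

$37,411.95

Line 1 (4239.15, Braleth, 2,359 units, $380,365.16):
Base rate for 4239.15 is 7%.
Duty = $380,365.16 × 7% = $26,625.56.
Line 2 (9015.22, Quenica, 1,744 units, $26,369.28):
Base rate for 9015.22 is 9% + $0.91/unit.
Additional duty on 9015.22 from Quenica: +15.9%. Applied ad valorem rate: 9% + 15.9% = 24.9%.
Duty = $26,369.28 × 24.9% + 1,744 × $0.91 = $8,152.99.
Line 3 (6807.81, Astmark, 2,640 kg, $21,067.20):
Base rate for 6807.81 is 16%.
Origin Astmark qualifies under the Solon–Astmark agreement and 6807.81 is covered: preferential rate 12.5% applies instead.
The additional-duty order on 6807.81 targets Quenica, not Astmark; it does not apply.
Duty = $21,067.20 × 12.5% = $2,633.40.
Total = $26,625.56 + $8,152.99 + $2,633.40 = $37,411.95.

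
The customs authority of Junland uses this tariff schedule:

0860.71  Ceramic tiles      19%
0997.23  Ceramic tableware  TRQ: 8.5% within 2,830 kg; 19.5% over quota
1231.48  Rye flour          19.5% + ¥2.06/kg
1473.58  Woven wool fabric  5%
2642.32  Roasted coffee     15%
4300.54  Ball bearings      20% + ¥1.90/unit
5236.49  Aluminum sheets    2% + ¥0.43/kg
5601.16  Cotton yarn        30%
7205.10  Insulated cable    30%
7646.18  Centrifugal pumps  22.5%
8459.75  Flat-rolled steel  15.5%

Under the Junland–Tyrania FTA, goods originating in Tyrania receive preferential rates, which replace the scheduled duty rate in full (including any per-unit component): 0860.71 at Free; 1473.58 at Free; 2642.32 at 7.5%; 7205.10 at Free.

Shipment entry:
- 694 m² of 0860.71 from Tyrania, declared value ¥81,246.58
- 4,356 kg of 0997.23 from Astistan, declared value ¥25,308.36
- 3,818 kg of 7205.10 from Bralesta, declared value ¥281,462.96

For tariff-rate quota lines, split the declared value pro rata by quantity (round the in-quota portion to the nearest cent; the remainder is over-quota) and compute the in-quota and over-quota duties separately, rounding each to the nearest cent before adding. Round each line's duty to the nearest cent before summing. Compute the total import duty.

Line 1 (0860.71, Tyrania, 694 m², ¥81,246.58):
Base rate for 0860.71 is 19%.
Origin Tyrania qualifies under the Junland–Tyrania agreement and 0860.71 is covered: preferential rate Free applies instead.
Duty = ¥81,246.58 × 0% = ¥0.00.
Line 2 (0997.23, Astistan, 4,356 kg, ¥25,308.36):
Code 0997.23 is under a tariff-rate quota (threshold 2,830 kg). In-quota: 2,830 kg at 8.5%; over-quota: 1,526 kg at 19.5%.
Pro-rata value split: in-quota = ¥25,308.36 × 2,830/4,356 = ¥16,442.30; over-quota = ¥25,308.36 − ¥16,442.30 = ¥8,866.06.
In-quota duty = ¥16,442.30 × 8.5% = ¥1,397.60. Over-quota duty = ¥8,866.06 × 19.5% = ¥1,728.88.
Line duty = ¥1,397.60 + ¥1,728.88 = ¥3,126.48.
Line 3 (7205.10, Bralesta, 3,818 kg, ¥281,462.96):
Base rate for 7205.10 is 30%.
7205.10 has an FTA preferential rate, but origin Bralesta is not Tyrania; base rate stands.
Duty = ¥281,462.96 × 30% = ¥84,438.89.
Total = ¥0.00 + ¥3,126.48 + ¥84,438.89 = ¥87,565.37.

¥87,565.37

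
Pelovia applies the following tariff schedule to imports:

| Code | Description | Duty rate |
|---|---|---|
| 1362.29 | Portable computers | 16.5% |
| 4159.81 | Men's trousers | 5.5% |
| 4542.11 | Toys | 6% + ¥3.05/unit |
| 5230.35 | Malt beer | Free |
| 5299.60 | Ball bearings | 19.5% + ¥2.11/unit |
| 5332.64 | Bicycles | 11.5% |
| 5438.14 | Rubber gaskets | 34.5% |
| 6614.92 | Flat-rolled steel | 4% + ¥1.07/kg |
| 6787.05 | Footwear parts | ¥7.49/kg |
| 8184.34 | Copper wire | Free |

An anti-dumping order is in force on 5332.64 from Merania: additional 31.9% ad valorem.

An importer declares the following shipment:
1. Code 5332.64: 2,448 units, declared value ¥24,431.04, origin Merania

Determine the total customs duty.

Line 1 (5332.64, Merania, 2,448 units, ¥24,431.04):
Base rate for 5332.64 is 11.5%.
Additional duty on 5332.64 from Merania: +31.9%. Applied ad valorem rate: 11.5% + 31.9% = 43.4%.
Duty = ¥24,431.04 × 43.4% = ¥10,603.07.

¥10,603.07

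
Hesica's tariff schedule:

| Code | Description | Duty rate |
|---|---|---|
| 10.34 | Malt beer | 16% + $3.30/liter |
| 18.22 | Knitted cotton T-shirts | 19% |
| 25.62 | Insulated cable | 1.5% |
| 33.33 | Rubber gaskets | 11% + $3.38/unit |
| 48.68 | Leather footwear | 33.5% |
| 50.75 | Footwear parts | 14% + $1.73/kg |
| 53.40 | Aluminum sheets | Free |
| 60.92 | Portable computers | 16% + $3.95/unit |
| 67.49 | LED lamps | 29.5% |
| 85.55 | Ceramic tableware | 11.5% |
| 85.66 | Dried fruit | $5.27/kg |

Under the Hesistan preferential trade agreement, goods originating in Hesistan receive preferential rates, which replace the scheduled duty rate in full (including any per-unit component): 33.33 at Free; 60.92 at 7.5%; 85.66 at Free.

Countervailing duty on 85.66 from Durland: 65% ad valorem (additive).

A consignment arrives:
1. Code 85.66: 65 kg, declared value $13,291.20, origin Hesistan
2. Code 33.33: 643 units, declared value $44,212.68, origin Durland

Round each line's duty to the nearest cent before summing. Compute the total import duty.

$7,036.73

Line 1 (85.66, Hesistan, 65 kg, $13,291.20):
Base rate for 85.66 is $5.27/kg.
Origin Hesistan qualifies under the Hesica–Hesistan agreement and 85.66 is covered: preferential rate Free applies instead.
The additional-duty order on 85.66 targets Durland, not Hesistan; it does not apply.
Duty = $13,291.20 × 0% = $0.00.
Line 2 (33.33, Durland, 643 units, $44,212.68):
Base rate for 33.33 is 11% + $3.38/unit.
33.33 has an FTA preferential rate, but origin Durland is not Hesistan; base rate stands.
Duty = $44,212.68 × 11% + 643 × $3.38 = $7,036.73.
Total = $0.00 + $7,036.73 = $7,036.73.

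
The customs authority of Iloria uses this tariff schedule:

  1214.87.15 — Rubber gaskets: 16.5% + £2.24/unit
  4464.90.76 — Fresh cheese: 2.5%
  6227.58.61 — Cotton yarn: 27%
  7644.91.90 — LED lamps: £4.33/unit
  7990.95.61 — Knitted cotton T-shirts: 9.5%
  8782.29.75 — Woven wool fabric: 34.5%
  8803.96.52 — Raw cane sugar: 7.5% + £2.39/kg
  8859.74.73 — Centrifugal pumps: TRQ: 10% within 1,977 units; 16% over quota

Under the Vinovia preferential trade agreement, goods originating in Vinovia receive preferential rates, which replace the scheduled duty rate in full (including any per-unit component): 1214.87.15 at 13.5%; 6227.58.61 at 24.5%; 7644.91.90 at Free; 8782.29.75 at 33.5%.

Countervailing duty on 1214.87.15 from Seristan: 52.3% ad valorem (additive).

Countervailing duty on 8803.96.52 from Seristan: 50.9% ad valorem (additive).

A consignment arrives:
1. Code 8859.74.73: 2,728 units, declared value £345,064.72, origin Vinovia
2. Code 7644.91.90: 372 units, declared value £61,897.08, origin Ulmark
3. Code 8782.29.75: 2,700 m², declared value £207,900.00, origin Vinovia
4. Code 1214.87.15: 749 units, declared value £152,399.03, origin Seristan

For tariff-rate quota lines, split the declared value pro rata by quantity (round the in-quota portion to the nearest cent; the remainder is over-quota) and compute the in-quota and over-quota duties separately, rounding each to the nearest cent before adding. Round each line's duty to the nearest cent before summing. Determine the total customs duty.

Line 1 (8859.74.73, Vinovia, 2,728 units, £345,064.72):
Code 8859.74.73 is under a tariff-rate quota (threshold 1,977 units). In-quota: 1,977 units at 10%; over-quota: 751 units at 16%.
Pro-rata value split: in-quota = £345,064.72 × 1,977/2,728 = £250,070.73; over-quota = £345,064.72 − £250,070.73 = £94,993.99.
In-quota duty = £250,070.73 × 10% = £25,007.07. Over-quota duty = £94,993.99 × 16% = £15,199.04.
Line duty = £25,007.07 + £15,199.04 = £40,206.11.
Line 2 (7644.91.90, Ulmark, 372 units, £61,897.08):
Base rate for 7644.91.90 is £4.33/unit.
7644.91.90 has an FTA preferential rate, but origin Ulmark is not Vinovia; base rate stands.
Duty = 372 × £4.33 = £1,610.76.
Line 3 (8782.29.75, Vinovia, 2,700 m², £207,900.00):
Base rate for 8782.29.75 is 34.5%.
Origin Vinovia qualifies under the Iloria–Vinovia agreement and 8782.29.75 is covered: preferential rate 33.5% applies instead.
Duty = £207,900.00 × 33.5% = £69,646.50.
Line 4 (1214.87.15, Seristan, 749 units, £152,399.03):
Base rate for 1214.87.15 is 16.5% + £2.24/unit.
1214.87.15 has an FTA preferential rate, but origin Seristan is not Vinovia; base rate stands.
Additional duty on 1214.87.15 from Seristan: +52.3%. Applied ad valorem rate: 16.5% + 52.3% = 68.8%.
Duty = £152,399.03 × 68.8% + 749 × £2.24 = £106,528.29.
Total = £40,206.11 + £1,610.76 + £69,646.50 + £106,528.29 = £217,991.66.

£217,991.66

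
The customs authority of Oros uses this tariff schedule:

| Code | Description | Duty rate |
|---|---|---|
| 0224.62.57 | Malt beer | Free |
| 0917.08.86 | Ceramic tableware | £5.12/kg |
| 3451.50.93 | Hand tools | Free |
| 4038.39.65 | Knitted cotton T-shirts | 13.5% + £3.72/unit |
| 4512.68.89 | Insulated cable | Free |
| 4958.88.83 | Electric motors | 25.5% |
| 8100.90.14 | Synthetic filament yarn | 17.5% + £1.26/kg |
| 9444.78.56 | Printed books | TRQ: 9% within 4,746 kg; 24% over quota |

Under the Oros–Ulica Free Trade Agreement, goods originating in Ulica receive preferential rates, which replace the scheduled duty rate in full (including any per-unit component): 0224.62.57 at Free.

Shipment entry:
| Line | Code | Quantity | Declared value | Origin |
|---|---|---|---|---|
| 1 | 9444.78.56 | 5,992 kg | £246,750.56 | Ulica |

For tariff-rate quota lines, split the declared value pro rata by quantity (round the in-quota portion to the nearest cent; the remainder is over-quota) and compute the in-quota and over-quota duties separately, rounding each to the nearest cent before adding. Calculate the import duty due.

£29,904.10

Line 1 (9444.78.56, Ulica, 5,992 kg, £246,750.56):
Code 9444.78.56 is under a tariff-rate quota (threshold 4,746 kg). In-quota: 4,746 kg at 9%; over-quota: 1,246 kg at 24%.
Pro-rata value split: in-quota = £246,750.56 × 4,746/5,992 = £195,440.28; over-quota = £246,750.56 − £195,440.28 = £51,310.28.
In-quota duty = £195,440.28 × 9% = £17,589.63. Over-quota duty = £51,310.28 × 24% = £12,314.47.
Line duty = £17,589.63 + £12,314.47 = £29,904.10.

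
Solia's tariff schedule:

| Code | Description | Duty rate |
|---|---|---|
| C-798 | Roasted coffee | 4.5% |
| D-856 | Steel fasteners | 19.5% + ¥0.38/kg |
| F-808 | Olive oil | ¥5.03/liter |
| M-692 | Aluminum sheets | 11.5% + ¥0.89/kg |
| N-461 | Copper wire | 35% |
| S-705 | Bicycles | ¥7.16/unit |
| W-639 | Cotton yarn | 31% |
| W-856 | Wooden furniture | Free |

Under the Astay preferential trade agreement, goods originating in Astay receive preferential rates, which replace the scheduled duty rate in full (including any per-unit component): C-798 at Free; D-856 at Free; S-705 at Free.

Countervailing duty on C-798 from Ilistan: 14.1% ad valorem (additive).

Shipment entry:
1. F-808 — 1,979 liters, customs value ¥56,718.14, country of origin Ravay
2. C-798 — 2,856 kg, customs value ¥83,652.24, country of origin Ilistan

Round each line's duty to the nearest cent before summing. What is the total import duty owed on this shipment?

¥25,513.69

Line 1 (F-808, Ravay, 1,979 liters, ¥56,718.14):
Base rate for F-808 is ¥5.03/liter.
Duty = 1,979 × ¥5.03 = ¥9,954.37.
Line 2 (C-798, Ilistan, 2,856 kg, ¥83,652.24):
Base rate for C-798 is 4.5%.
C-798 has an FTA preferential rate, but origin Ilistan is not Astay; base rate stands.
Additional duty on C-798 from Ilistan: +14.1%. Applied ad valorem rate: 4.5% + 14.1% = 18.6%.
Duty = ¥83,652.24 × 18.6% = ¥15,559.32.
Total = ¥9,954.37 + ¥15,559.32 = ¥25,513.69.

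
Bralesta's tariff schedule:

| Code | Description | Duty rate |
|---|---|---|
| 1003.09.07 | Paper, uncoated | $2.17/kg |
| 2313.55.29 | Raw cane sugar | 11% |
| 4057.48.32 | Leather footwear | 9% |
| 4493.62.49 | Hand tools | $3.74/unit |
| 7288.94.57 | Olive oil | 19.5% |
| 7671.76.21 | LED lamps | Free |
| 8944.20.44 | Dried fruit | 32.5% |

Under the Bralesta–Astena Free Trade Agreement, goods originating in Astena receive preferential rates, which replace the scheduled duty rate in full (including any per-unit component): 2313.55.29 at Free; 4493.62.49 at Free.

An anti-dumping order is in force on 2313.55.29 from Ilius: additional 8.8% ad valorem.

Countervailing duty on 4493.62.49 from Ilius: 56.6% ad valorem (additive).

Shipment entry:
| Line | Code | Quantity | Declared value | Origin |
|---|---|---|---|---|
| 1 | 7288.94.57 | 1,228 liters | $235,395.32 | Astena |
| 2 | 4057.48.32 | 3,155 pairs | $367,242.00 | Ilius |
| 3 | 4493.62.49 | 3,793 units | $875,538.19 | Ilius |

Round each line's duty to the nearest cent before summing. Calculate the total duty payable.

Line 1 (7288.94.57, Astena, 1,228 liters, $235,395.32):
Base rate for 7288.94.57 is 19.5%.
Origin Astena is the FTA partner but 7288.94.57 is not on the preference list; base rate stands.
Duty = $235,395.32 × 19.5% = $45,902.09.
Line 2 (4057.48.32, Ilius, 3,155 pairs, $367,242.00):
Base rate for 4057.48.32 is 9%.
Duty = $367,242.00 × 9% = $33,051.78.
Line 3 (4493.62.49, Ilius, 3,793 units, $875,538.19):
Base rate for 4493.62.49 is $3.74/unit.
4493.62.49 has an FTA preferential rate, but origin Ilius is not Astena; base rate stands.
Additional duty on 4493.62.49 from Ilius: +56.6% ad valorem. Applied ad valorem rate = 56.6%.
Duty = $875,538.19 × 56.6% + 3,793 × $3.74 = $509,740.44.
Total = $45,902.09 + $33,051.78 + $509,740.44 = $588,694.31.

$588,694.31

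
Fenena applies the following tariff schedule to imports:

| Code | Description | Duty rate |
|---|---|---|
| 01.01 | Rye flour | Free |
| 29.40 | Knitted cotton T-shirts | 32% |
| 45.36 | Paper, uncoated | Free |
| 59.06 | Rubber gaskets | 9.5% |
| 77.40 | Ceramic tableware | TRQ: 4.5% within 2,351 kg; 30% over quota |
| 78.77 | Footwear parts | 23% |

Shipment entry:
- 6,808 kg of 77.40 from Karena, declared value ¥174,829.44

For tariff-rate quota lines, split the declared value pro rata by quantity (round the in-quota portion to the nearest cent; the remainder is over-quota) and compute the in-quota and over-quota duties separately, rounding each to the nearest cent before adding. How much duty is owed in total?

¥37,053.55

Line 1 (77.40, Karena, 6,808 kg, ¥174,829.44):
Code 77.40 is under a tariff-rate quota (threshold 2,351 kg). In-quota: 2,351 kg at 4.5%; over-quota: 4,457 kg at 30%.
Pro-rata value split: in-quota = ¥174,829.44 × 2,351/6,808 = ¥60,373.68; over-quota = ¥174,829.44 − ¥60,373.68 = ¥114,455.76.
In-quota duty = ¥60,373.68 × 4.5% = ¥2,716.82. Over-quota duty = ¥114,455.76 × 30% = ¥34,336.73.
Line duty = ¥2,716.82 + ¥34,336.73 = ¥37,053.55.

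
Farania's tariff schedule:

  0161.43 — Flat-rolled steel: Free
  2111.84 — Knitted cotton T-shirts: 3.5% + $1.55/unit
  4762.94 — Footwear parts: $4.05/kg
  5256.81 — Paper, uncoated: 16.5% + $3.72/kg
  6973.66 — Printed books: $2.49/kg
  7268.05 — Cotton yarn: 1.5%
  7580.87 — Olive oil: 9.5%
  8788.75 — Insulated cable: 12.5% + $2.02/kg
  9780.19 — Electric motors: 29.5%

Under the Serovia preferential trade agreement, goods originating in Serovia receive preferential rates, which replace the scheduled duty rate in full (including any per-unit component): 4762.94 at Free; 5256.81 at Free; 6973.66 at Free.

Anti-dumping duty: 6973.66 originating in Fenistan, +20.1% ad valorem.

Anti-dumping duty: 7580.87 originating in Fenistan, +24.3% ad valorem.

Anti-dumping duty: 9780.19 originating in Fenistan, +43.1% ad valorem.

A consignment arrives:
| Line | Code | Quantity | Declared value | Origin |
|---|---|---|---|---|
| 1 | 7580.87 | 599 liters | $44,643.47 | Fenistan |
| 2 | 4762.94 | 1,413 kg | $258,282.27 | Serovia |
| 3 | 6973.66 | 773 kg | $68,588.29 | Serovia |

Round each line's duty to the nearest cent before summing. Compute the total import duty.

Line 1 (7580.87, Fenistan, 599 liters, $44,643.47):
Base rate for 7580.87 is 9.5%.
Additional duty on 7580.87 from Fenistan: +24.3%. Applied ad valorem rate: 9.5% + 24.3% = 33.8%.
Duty = $44,643.47 × 33.8% = $15,089.49.
Line 2 (4762.94, Serovia, 1,413 kg, $258,282.27):
Base rate for 4762.94 is $4.05/kg.
Origin Serovia qualifies under the Farania–Serovia agreement and 4762.94 is covered: preferential rate Free applies instead.
Duty = $258,282.27 × 0% = $0.00.
Line 3 (6973.66, Serovia, 773 kg, $68,588.29):
Base rate for 6973.66 is $2.49/kg.
Origin Serovia qualifies under the Farania–Serovia agreement and 6973.66 is covered: preferential rate Free applies instead.
The additional-duty order on 6973.66 targets Fenistan, not Serovia; it does not apply.
Duty = $68,588.29 × 0% = $0.00.
Total = $15,089.49 + $0.00 + $0.00 = $15,089.49.

$15,089.49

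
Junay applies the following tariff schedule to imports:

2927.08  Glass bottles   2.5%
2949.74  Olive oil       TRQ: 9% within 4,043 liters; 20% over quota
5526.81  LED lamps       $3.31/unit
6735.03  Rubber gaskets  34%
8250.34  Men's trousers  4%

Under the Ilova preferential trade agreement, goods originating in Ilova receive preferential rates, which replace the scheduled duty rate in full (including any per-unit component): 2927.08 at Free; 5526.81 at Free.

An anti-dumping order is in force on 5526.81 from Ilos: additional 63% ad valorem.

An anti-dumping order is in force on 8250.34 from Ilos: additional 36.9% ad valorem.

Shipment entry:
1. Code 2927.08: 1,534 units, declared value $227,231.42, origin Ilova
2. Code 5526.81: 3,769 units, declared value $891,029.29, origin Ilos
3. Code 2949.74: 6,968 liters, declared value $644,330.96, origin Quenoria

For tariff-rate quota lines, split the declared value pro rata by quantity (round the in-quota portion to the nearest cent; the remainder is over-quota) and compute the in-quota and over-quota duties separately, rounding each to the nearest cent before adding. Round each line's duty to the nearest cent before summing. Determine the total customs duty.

$661,565.85

Line 1 (2927.08, Ilova, 1,534 units, $227,231.42):
Base rate for 2927.08 is 2.5%.
Origin Ilova qualifies under the Junay–Ilova agreement and 2927.08 is covered: preferential rate Free applies instead.
Duty = $227,231.42 × 0% = $0.00.
Line 2 (5526.81, Ilos, 3,769 units, $891,029.29):
Base rate for 5526.81 is $3.31/unit.
5526.81 has an FTA preferential rate, but origin Ilos is not Ilova; base rate stands.
Additional duty on 5526.81 from Ilos: +63% ad valorem. Applied ad valorem rate = 63%.
Duty = $891,029.29 × 63% + 3,769 × $3.31 = $573,823.84.
Line 3 (2949.74, Quenoria, 6,968 liters, $644,330.96):
Code 2949.74 is under a tariff-rate quota (threshold 4,043 liters). In-quota: 4,043 liters at 9%; over-quota: 2,925 liters at 20%.
Pro-rata value split: in-quota = $644,330.96 × 4,043/6,968 = $373,856.21; over-quota = $644,330.96 − $373,856.21 = $270,474.75.
In-quota duty = $373,856.21 × 9% = $33,647.06. Over-quota duty = $270,474.75 × 20% = $54,094.95.
Line duty = $33,647.06 + $54,094.95 = $87,742.01.
Total = $0.00 + $573,823.84 + $87,742.01 = $661,565.85.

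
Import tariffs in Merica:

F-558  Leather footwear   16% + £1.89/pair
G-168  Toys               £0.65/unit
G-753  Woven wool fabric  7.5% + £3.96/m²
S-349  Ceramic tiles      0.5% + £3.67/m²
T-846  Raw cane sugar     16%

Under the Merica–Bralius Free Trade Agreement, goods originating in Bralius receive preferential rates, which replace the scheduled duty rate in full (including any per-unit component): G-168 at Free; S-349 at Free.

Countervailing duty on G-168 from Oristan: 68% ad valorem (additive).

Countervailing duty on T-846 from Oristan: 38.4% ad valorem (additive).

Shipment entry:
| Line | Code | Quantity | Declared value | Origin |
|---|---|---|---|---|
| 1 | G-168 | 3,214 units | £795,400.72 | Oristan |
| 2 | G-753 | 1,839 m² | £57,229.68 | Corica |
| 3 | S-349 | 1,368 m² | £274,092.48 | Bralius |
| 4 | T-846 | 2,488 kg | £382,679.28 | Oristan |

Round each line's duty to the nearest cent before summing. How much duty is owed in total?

£762,713.79

Line 1 (G-168, Oristan, 3,214 units, £795,400.72):
Base rate for G-168 is £0.65/unit.
G-168 has an FTA preferential rate, but origin Oristan is not Bralius; base rate stands.
Additional duty on G-168 from Oristan: +68% ad valorem. Applied ad valorem rate = 68%.
Duty = £795,400.72 × 68% + 3,214 × £0.65 = £542,961.59.
Line 2 (G-753, Corica, 1,839 m², £57,229.68):
Base rate for G-753 is 7.5% + £3.96/m².
Duty = £57,229.68 × 7.5% + 1,839 × £3.96 = £11,574.67.
Line 3 (S-349, Bralius, 1,368 m², £274,092.48):
Base rate for S-349 is 0.5% + £3.67/m².
Origin Bralius qualifies under the Merica–Bralius agreement and S-349 is covered: preferential rate Free applies instead.
Duty = £274,092.48 × 0% = £0.00.
Line 4 (T-846, Oristan, 2,488 kg, £382,679.28):
Base rate for T-846 is 16%.
Additional duty on T-846 from Oristan: +38.4%. Applied ad valorem rate: 16% + 38.4% = 54.4%.
Duty = £382,679.28 × 54.4% = £208,177.53.
Total = £542,961.59 + £11,574.67 + £0.00 + £208,177.53 = £762,713.79.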